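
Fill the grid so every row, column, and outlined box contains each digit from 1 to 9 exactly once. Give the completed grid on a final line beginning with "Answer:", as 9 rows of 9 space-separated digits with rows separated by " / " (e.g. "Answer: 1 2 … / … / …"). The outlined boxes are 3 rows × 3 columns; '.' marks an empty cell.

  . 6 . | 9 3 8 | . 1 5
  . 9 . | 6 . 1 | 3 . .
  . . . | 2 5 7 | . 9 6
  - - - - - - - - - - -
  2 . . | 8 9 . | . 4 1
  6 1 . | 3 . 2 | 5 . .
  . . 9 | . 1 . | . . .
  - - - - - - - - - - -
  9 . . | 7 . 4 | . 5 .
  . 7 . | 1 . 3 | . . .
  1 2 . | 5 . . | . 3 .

Step 1. [r6c9∈{2,3,7,8}] col 9 places 3 nowhere but r6c9 ⇒ r6c9=3.
Step 2. [r5c5∈{4,7}] in col 5, 7 fits only at r5c5, so r5c5=7.
Step 3. [r5c3∈{4,8}] across row 5, 4 lands solely at r5c3. So r5c3=4.
Step 4. [r8c1∈{4,5,8}] box 7 places 4 nowhere but r8c1 ⇒ r8c1=4.
Step 5. [r1c7∈{2,4,7}] in row 1, 4 fits only at r1c7, so r1c7=4.
Step 6. [r3c7∈{8}] r3c7 is down to just 8. So r3c7=8.
Step 7. [r1c1∈{7}] only 7 remains possible at r1c1 ⇒ r1c1=7.
Step 8. [r8c3∈{5,6,8}] across row 8, 5 lands solely at r8c3. So r8c3=5.
Step 9. [r5c8∈{8}] r5c8's peers cover all but 8 ⇒ r5c8=8.
Step 10. [r9c6∈{6,9}] col 6 places 9 nowhere but r9c6. So r9c6=9.
Step 11. [r8c7∈{2,6,9}] r8c7 is the only open cell in col 7 admitting 9, so r8c7=9.
Step 12. [r7c7∈{1,2,6}] in row 7, 1 fits only at r7c7 ⇒ r7c7=1.
Step 13. [r6c7∈{2,6,7}] in col 7, 2 fits only at r6c7. So r6c7=2.
Step 14. [r6c8∈{6,7}] in row 6, 7 fits only at r6c8 ⇒ r6c8=7.
Step 15. [r8c8∈{2,6}] in col 8, 6 fits only at r8c8, so r8c8=6.
Step 16. [r2c8∈{2}] r2c8's peers cover all but 2, so r2c8=2.
Step 17. [r2c3∈{8}] nothing but 8 survives at r2c3. So r2c3=8.
Step 18. [r7c2∈{3,8}] across box 7, 8 lands solely at r7c2 ⇒ r7c2=8.
Step 19. [r7c3∈{3,6}] r7c3 is the only open cell in row 7 admitting 3. So r7c3=3.
Step 20. [r6c2∈{5}] r6c2 has the single candidate 5, so r6c2=5.
Step 21. [r7c5∈{2,6}] across row 7, 6 lands solely at r7c5 ⇒ r7c5=6.
Step 22. [r9c9∈{4,7,8}] across row 9, 4 lands solely at r9c9, so r9c9=4.
Step 23. [r8c5∈{2,8}] r8c5 is the only open cell in col 5 admitting 2, so r8c5=2.
Step 24. [r3c1∈{3}] only 3 remains possible at r3c1 ⇒ r3c1=3.
Step 25. [r6c6∈{6}] only 6 remains possible at r6c6 ⇒ r6c6=6.
Step 26. [r1c3∈{2}] nothing but 2 survives at r1c3 ⇒ r1c3=2.
Step 27. [r2c5∈{4}] only 4 remains possible at r2c5. So r2c5=4.
Step 28. [r3c2∈{4}] r3c2's peers cover all but 4, so r3c2=4.
Step 29. [r2c1∈{5}] nothing but 5 survives at r2c1, so r2c1=5.
Step 30. [r5c9∈{9}] r5c9 is down to just 9 ⇒ r5c9=9.
Step 31. [r3c3∈{1}] r3c3's peers cover all but 1. So r3c3=1.
Step 32. [r8c9∈{8}] nothing but 8 survives at r8c9 ⇒ r8c9=8.
Step 33. [r6c1∈{8}] only 8 remains possible at r6c1 ⇒ r6c1=8.
Step 34. [r2c9∈{7}] nothing but 7 survives at r2c9 ⇒ r2c9=7.
Step 35. [r4c2∈{3}] nothing but 3 survives at r4c2 ⇒ r4c2=3.
Step 36. [r9c3∈{6}] r9c3 is down to just 6, so r9c3=6.
Step 37. [r7c9∈{2}] nothing but 2 survives at r7c9, so r7c9=2.
Step 38. [r4c7∈{6}] nothing but 6 survives at r4c7. So r4c7=6.
Step 39. [r9c7∈{7}] r9c7's peers cover all but 7. So r9c7=7.
Step 40. [r6c4∈{4}] nothing but 4 survives at r6c4, so r6c4=4.
Step 41. [r4c6∈{5}] r4c6 is down to just 5. So r4c6=5.
Step 42. [r4c3∈{7}] r4c3 has the single candidate 7, so r4c3=7.
Step 43. [r9c5∈{8}] only 8 remains possible at r9c5. So r9c5=8.

Answer: 7 6 2 9 3 8 4 1 5 / 5 9 8 6 4 1 3 2 7 / 3 4 1 2 5 7 8 9 6 / 2 3 7 8 9 5 6 4 1 / 6 1 4 3 7 2 5 8 9 / 8 5 9 4 1 6 2 7 3 / 9 8 3 7 6 4 1 5 2 / 4 7 5 1 2 3 9 6 8 / 1 2 6 5 8 9 7 3 4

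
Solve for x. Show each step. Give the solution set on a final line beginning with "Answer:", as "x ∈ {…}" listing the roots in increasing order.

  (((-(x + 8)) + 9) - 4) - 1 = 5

Step 1. [(((-(x + 8)) + 9) - 4) - 1 = 5] the outer -1 inverts by adding 1 ⇒ sub: ((-(x + 8)) + 9) - 4 = 6.
Step 2. [((-(x + 8)) + 9) - 4 = 6] -4 is outermost — add 4 both sides. So sub: (-(x + 8)) + 9 = 10.
Step 3. [(-(x + 8)) + 9 = 10] peel the +9: subtract 9 from each side ⇒ sub: -(x + 8) = 1.
Step 4. [-(x + 8) = 1] flip signs both sides ⇒ neg: x + 8 = -1.
Step 5. [x + 8 = -1] subtract 8: x sits inside (… + 8), so sub: x = -9.

Answer: x ∈ {-9}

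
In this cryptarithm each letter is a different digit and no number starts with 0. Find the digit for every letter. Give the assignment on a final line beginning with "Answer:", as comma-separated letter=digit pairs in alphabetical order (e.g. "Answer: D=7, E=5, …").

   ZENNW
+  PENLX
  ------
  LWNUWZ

Step 1. [L] adding two 5-digit numbers gives at most 5+1 digits, and here it does — L is that final carry and must be 1, so L=1.
Step 2. [col 1: W + X ≡ Z (mod 10)] W=6 is one option consistent with column 1 (W + X ≡ Z (mod 10), carry-in 0) — take it, so W=6.
Step 3. [col 1: W + X ≡ Z (mod 10)] Z=9 is one option consistent with column 1 (W + X ≡ Z (mod 10), carry-in 0) — take it, so Z=9.
Step 4. [col 1: W + X ≡ Z (mod 10)] in column 1 we have W+X≡Z with carry-in 0; given W=6, Z=9 and digits 1,6,9 already taken and all letters distinct, that pins X to 3. So X=3.
Step 5. [col 2: N + L ≡ W (mod 10)] column 2 reads N+L+carry(0)=W with L=1, W=6; with digits 1,3,6,9 already taken and all letters distinct, the only value for N is 5. So N=5.
Step 6. [col 3: N + N ≡ U (mod 10)] from column 3 (N=5, carry-in 0, digits 1,3,5,6,9 already taken and all letters distinct): U must equal 0, so U=0.
Step 7. [col 4: E + E ≡ N (mod 10)] E=2 is one option consistent with column 4 (E + E ≡ N (mod 10), carry-in 1) — take it. So E=2.
Step 8. [col 5: Z + P ≡ W (mod 10)] column 5 reads Z+P+carry(0)=W with Z=9, W=6; with digits 0,1,2,3,5,6,9 already taken and all letters distinct, the only value for P is 7. So P=7.

Answer: E=2, L=1, N=5, P=7, U=0, W=6, X=3, Z=9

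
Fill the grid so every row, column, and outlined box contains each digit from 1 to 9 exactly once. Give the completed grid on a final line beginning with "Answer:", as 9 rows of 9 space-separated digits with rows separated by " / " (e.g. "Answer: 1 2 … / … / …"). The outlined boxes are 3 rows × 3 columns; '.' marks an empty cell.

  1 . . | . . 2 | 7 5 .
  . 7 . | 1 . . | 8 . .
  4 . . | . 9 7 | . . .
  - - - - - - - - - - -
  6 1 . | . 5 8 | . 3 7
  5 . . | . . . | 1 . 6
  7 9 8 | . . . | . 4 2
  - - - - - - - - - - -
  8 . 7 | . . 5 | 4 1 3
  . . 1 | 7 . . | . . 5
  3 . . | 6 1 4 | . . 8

Step 1. [r2c3∈{2,3,5,6,9}] row 2 places 5 nowhere but r2c3, so r2c3=5.
Step 2. [r6c4∈{3}] r6c4 has the single candidate 3. So r6c4=3.
Step 3. [r3c7∈{2,3,6}] in col 7, 3 fits only at r3c7. So r3c7=3.
Step 4. [r4c7∈{9}] nothing but 9 survives at r4c7. So r4c7=9.
Step 5. [r9c7∈{2}] nothing but 2 survives at r9c7 ⇒ r9c7=2.
Step 6. [r7c5∈{2}] r7c5 is down to just 2. So r7c5=2.
Step 7. [r6c5∈{6}] r6c5's peers cover all but 6. So r6c5=6.
Step 8. [r8c2∈{2,4,6}] across row 8, 4 lands solely at r8c2 ⇒ r8c2=4.
Step 9. [r9c3∈{9}] r9c3 is down to just 9. So r9c3=9.
Step 10. [r2c1∈{2,9}] in col 1, 9 fits only at r2c1, so r2c1=9.
Step 11. [r2c6∈{3,6}] in col 6, 6 fits only at r2c6, so r2c6=6.
Step 12. [r3c8∈{2,6}] box 3 places 6 nowhere but r3c8 ⇒ r3c8=6.
Step 13. [r2c5∈{3,4}] 3 has one home in row 2: r2c5 ⇒ r2c5=3.
Step 14. [r3c3∈{2}] only 2 remains possible at r3c3. So r3c3=2.
Step 15. [r5c2∈{2,3}] in col 2, 2 fits only at r5c2, so r5c2=2.
Step 16. [r1c2∈{3,6,8}] 3 has one home in col 2: r1c2, so r1c2=3.
Step 17. [r5c6∈{9}] r5c6 is down to just 9. So r5c6=9.
Step 18. [r5c4∈{4}] r5c4 has the single candidate 4, so r5c4=4.
Step 19. [r1c5∈{4,8}] in col 5, 4 fits only at r1c5. So r1c5=4.
Step 20. [r3c2∈{8}] r3c2 is down to just 8 ⇒ r3c2=8.
Step 21. [r4c4∈{2}] nothing but 2 survives at r4c4 ⇒ r4c4=2.
Step 22. [r5c3∈{3}] r5c3 is down to just 3 ⇒ r5c3=3.
Step 23. [r8c1∈{2}] r8c1 has the single candidate 2 ⇒ r8c1=2.
Step 24. [r7c4∈{9}] nothing but 9 survives at r7c4 ⇒ r7c4=9.
Step 25. [r7c2∈{6}] only 6 remains possible at r7c2 ⇒ r7c2=6.
Step 26. [r8c8∈{9}] r8c8's peers cover all but 9 ⇒ r8c8=9.
Step 27. [r8c7∈{6}] only 6 remains possible at r8c7 ⇒ r8c7=6.
Step 28. [r8c5∈{8}] r8c5 has the single candidate 8. So r8c5=8.
Step 29. [r3c4∈{5}] only 5 remains possible at r3c4. So r3c4=5.
Step 30. [r6c7∈{5}] r6c7 has the single candidate 5. So r6c7=5.
Step 31. [r1c4∈{8}] only 8 remains possible at r1c4 ⇒ r1c4=8.
Step 32. [r1c3∈{6}] only 6 remains possible at r1c3. So r1c3=6.
Step 33. [r8c6∈{3}] r8c6 is down to just 3, so r8c6=3.
Step 34. [r1c9∈{9}] only 9 remains possible at r1c9, so r1c9=9.
Step 35. [r3c9∈{1}] nothing but 1 survives at r3c9 ⇒ r3c9=1.
Step 36. [r2c8∈{2}] r2c8's peers cover all but 2, so r2c8=2.
Step 37. [r6c6∈{1}] r6c6 has the single candidate 1, so r6c6=1.
Step 38. [r9c2∈{5}] r9c2 is down to just 5. So r9c2=5.
Step 39. [r9c8∈{7}] r9c8's peers cover all but 7, so r9c8=7.
Step 40. [r5c5∈{7}] r5c5 is down to just 7. So r5c5=7.
Step 41. [r2c9∈{4}] r2c9 is down to just 4 ⇒ r2c9=4.
Step 42. [r4c3∈{4}] nothing but 4 survives at r4c3 ⇒ r4c3=4.
Step 43. [r5c8∈{8}] r5c8 has the single candidate 8. So r5c8=8.

Answer: 1 3 6 8 4 2 7 5 9 / 9 7 5 1 3 6 8 2 4 / 4 8 2 5 9 7 3 6 1 / 6 1 4 2 5 8 9 3 7 / 5 2 3 4 7 9 1 8 6 / 7 9 8 3 6 1 5 4 2 / 8 6 7 9 2 5 4 1 3 / 2 4 1 7 8 3 6 9 5 / 3 5 9 6 1 4 2 7 8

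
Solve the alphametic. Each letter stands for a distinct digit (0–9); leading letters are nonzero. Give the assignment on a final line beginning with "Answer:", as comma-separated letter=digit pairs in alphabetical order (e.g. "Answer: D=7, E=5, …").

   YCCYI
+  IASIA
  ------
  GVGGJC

Step 1. [G] the sum has 6 digits but both addends have 5; that extra leading digit G is the final carry, namely 1, so G=1.
Step 2. [col 1: I + A ≡ C (mod 10)] several values work for C in column 1 (I + A ≡ C (mod 10), carry-in 0); try C=6, so C=6.
Step 3. [col 1: I + A ≡ C (mod 10)] no forcing yet in column 1 (carry-in 0); I=2 is free and consistent — try it, so I=2.
Step 4. [col 1: I + A ≡ C (mod 10)] in column 1 we have I+A≡C with carry-in 0; given I=2, C=6 and digits 1,2,6 already taken and all letters distinct, that pins A to 4 ⇒ A=4.
Step 5. [col 2: Y + I ≡ J (mod 10)] J=9 is one option consistent with column 2 (Y + I ≡ J (mod 10), carry-in 0) — take it ⇒ J=9.
Step 6. [col 2: Y + I ≡ J (mod 10)] from column 2 (I=2, J=9, carry-in 0, digits 1,2,4,6,9 already taken and all letters distinct): Y must equal 7, so Y=7.
Step 7. [col 3: C + S ≡ G (mod 10)] column 3 reads C+S+carry(0)=G with C=6, G=1; with digits 1,2,4,6,7,9 already taken and all letters distinct, the only value for S is 5. So S=5.
Step 8. [col 5: Y + I ≡ V (mod 10)] from column 5 (Y=7, I=2, carry-in 1, digits 1,2,4,5,6,7,9 already taken and all letters distinct): V must equal 0. So V=0.

Answer: A=4, C=6, G=1, I=2, J=9, S=5, V=0, Y=7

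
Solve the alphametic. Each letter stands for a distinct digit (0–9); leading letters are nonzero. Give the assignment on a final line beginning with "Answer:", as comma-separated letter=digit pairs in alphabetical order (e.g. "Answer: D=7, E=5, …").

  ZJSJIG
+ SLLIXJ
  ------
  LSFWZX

Step 1. [col 1: G + J ≡ X (mod 10)] no forcing yet in column 1 (carry-in 0); J=6 is free and consistent — try it, so J=6.
Step 2. [col 1: G + J ≡ X (mod 10)] several values work for G in column 1 (G + J ≡ X (mod 10), carry-in 0); try G=4. So G=4.
Step 3. [col 1: G + J ≡ X (mod 10)] from column 1 (G=4, J=6, carry-in 0, digits 4,6 already taken and all letters distinct): X must equal 0, so X=0.
Step 4. [col 2: I + X ≡ Z (mod 10)] column 2 (I + X ≡ Z (mod 10), carry-in 1) doesn't pin Z yet; pick Z=2 and continue ⇒ Z=2.
Step 5. [col 2: I + X ≡ Z (mod 10)] column 2: given X=0, Z=2, carry-in 1, and digits 0,2,4,6 already taken and all letters distinct, I+X≡Z (mod 10) forces I=1 ⇒ I=1.
Step 6. [col 3: J + I ≡ W (mod 10)] column 3 reads J+I+carry(0)=W with J=6, I=1; with digits 0,1,2,4,6 already taken and all letters distinct, the only value for W is 7. So W=7.
Step 7. [col 4: S + L ≡ F (mod 10)] column 4 (S + L ≡ F (mod 10), carry-in 0) doesn't pin L yet; pick L=8 and continue. So L=8.
Step 8. [col 4: S + L ≡ F (mod 10)] from column 4 (L=8, carry-in 0, digits 0,1,2,4,6,7,8 already taken and all letters distinct): F must equal 3 ⇒ F=3.
Step 9. [col 4: S + L ≡ F (mod 10)] from column 4 (L=8, F=3, carry-in 0, digits 0,1,2,3,4,6,7,8 already taken and all letters distinct): S must equal 5. So S=5.

Answer: F=3, G=4, I=1, J=6, L=8, S=5, W=7, X=0, Z=2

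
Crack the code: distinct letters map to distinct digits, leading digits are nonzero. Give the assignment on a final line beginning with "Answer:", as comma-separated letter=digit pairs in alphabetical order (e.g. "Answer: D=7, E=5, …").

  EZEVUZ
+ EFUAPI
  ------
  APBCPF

Step 1. [col 1: Z + I ≡ F (mod 10)] I=7 is one option consistent with column 1 (Z + I ≡ F (mod 10), carry-in 0) — take it, so I=7.
Step 2. [col 1: Z + I ≡ F (mod 10)] column 1 (Z + I ≡ F (mod 10), carry-in 0) doesn't pin F yet; pick F=5 and continue ⇒ F=5.
Step 3. [col 1: Z + I ≡ F (mod 10)] column 1 reads Z+I+carry(0)=F with I=7, F=5; with digits 5,7 already taken and all letters distinct, the only value for Z is 8. So Z=8.
Step 4. [col 2: U + P ≡ P (mod 10)] from column 2 (nothing yet, carry-in 1, digits 5,7,8 already taken and all letters distinct): U must equal 9, so U=9.
Step 5. [col 2: U + P ≡ P (mod 10)] several values work for P in column 2 (U + P ≡ P (mod 10), carry-in 1); try P=4, so P=4.
Step 6. [col 3: V + A ≡ C (mod 10)] column 3 (V + A ≡ C (mod 10), carry-in 1) doesn't pin C yet; pick C=6 and continue. So C=6.
Step 7. [col 3: V + A ≡ C (mod 10)] A=3 is one option consistent with column 3 (V + A ≡ C (mod 10), carry-in 1) — take it. So A=3.
Step 8. [col 3: V + A ≡ C (mod 10)] column 3 reads V+A+carry(1)=C with A=3, C=6; with digits 3,4,5,6,7,8,9 already taken and all letters distinct, the only value for V is 2 ⇒ V=2.
Step 9. [col 4: E + U ≡ B (mod 10)] column 4 reads E+U+carry(0)=B with U=9; with digits 2,3,4,5,6,7,8,9 already taken and all letters distinct, the only value for B is 0. So B=0.
Step 10. [col 4: E + U ≡ B (mod 10)] from column 4 (U=9, B=0, carry-in 0, digits 0,2,3,4,5,6,7,8,9 already taken and all letters distinct): E must equal 1 ⇒ E=1.

Answer: A=3, B=0, C=6, E=1, F=5, I=7, P=4, U=9, V=2, Z=8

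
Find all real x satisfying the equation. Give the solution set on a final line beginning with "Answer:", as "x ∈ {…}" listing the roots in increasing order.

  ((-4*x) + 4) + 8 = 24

Step 1. [((-4*x) + 4) + 8 = 24] the outer +8 inverts by subtracting 8. So sub: (-4*x) + 4 = 16.
Step 2. [(-4*x) + 4 = 16] subtract 4: x sits inside (… + 4). So sub: -4*x = 12.
Step 3. [-4*x = 12] -4 out front; divide by -4. So div: x = -3.

Answer: x ∈ {-3}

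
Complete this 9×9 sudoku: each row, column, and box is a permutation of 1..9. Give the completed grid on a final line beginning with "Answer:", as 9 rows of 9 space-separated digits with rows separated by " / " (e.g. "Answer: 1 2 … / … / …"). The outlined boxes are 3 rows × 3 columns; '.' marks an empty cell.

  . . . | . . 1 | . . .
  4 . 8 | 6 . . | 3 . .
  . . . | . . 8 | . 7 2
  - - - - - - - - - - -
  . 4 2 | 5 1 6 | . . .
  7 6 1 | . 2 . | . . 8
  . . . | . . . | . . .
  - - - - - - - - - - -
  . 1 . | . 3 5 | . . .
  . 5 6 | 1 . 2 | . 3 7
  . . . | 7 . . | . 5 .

Step 1. [r4c8∈{9}] nothing but 9 survives at r4c8 ⇒ r4c8=9.
Step 2. [r5c8∈{4}] nothing but 4 survives at r5c8, so r5c8=4.
Step 3. [r4c1∈{3,8}] row 4 places 8 nowhere but r4c1 ⇒ r4c1=8.
Step 4. [r8c1∈{9}] nothing but 9 survives at r8c1, so r8c1=9.
Step 5. [r2c2∈{2,7,9}] r2c2 is the only open cell in row 2 admitting 2. So r2c2=2.
Step 6. [r9c5∈{4,6,8,9}] across col 5, 6 lands solely at r9c5. So r9c5=6.
Step 7. [r1c2∈{3,7,9}] 7 has one home in col 2: r1c2, so r1c2=7.
Step 8. [r3c1∈{1,3,5,6}] across col 1, 1 lands solely at r3c1, so r3c1=1.
Step 9. [r3c7∈{4,5,6,9}] in row 3, 6 fits only at r3c7. So r3c7=6.
Step 10. [r5c7∈{5}] r5c7 has the single candidate 5, so r5c7=5.
Step 11. [r7c1∈{2}] r7c1 is down to just 2 ⇒ r7c1=2.
Step 12. [r9c7∈{1,2,4,8,9}] 2 has one home in row 9: r9c7 ⇒ r9c7=2.
Step 13. [r9c9∈{1,4,9}] r9c9 is the only open cell in row 9 admitting 1. So r9c9=1.
Step 14. [r9c6∈{4,9}] row 9 places 9 nowhere but r9c6. So r9c6=9.
Step 15. [r5c4∈{3,9}] in row 5, 9 fits only at r5c4, so r5c4=9.
Step 16. [r9c1∈{3}] only 3 remains possible at r9c1 ⇒ r9c1=3.
Step 17. [r6c6∈{3,4,7}] r6c6 is the only open cell in col 6 admitting 4, so r6c6=4.
Step 18. [r6c5∈{7,8}] 7 has one home in box 5: r6c5 ⇒ r6c5=7.
Step 19. [r8c5∈{4,8}] in col 5, 8 fits only at r8c5 ⇒ r8c5=8.
Step 20. [r7c4∈{4}] r7c4 is down to just 4. So r7c4=4.
Step 21. [r3c4∈{3}] r3c4 has the single candidate 3, so r3c4=3.
Step 22. [r3c2∈{9}] r3c2's peers cover all but 9, so r3c2=9.
Step 23. [r3c3∈{5}] r3c3's peers cover all but 5, so r3c3=5.
Step 24. [r1c9∈{4,5,9}] 4 has one home in col 9: r1c9. So r1c9=4.
Step 25. [r6c8∈{1,2,6}] row 6 places 2 nowhere but r6c8. So r6c8=2.
Step 26. [r2c9∈{5,9}] col 9 places 5 nowhere but r2c9, so r2c9=5.
Step 27. [r1c7∈{8,9}] across box 3, 9 lands solely at r1c7 ⇒ r1c7=9.
Step 28. [r6c2∈{3}] r6c2 is down to just 3. So r6c2=3.
Step 29. [r7c8∈{6,8}] col 8 places 6 nowhere but r7c8, so r7c8=6.
Step 30. [r1c8∈{8}] nothing but 8 survives at r1c8 ⇒ r1c8=8.
Step 31. [r9c3∈{4}] only 4 remains possible at r9c3. So r9c3=4.
Step 32. [r6c3∈{9}] r6c3's peers cover all but 9. So r6c3=9.
Step 33. [r6c1∈{5}] r6c1 has the single candidate 5. So r6c1=5.
Step 34. [r5c6∈{3}] nothing but 3 survives at r5c6, so r5c6=3.
Step 35. [r7c9∈{9}] only 9 remains possible at r7c9 ⇒ r7c9=9.
Step 36. [r2c6∈{7}] r2c6's peers cover all but 7. So r2c6=7.
Step 37. [r6c9∈{6}] r6c9 has the single candidate 6 ⇒ r6c9=6.
Step 38. [r2c8∈{1}] r2c8 has the single candidate 1. So r2c8=1.
Step 39. [r2c5∈{9}] r2c5's peers cover all but 9, so r2c5=9.
Step 40. [r6c4∈{8}] r6c4's peers cover all but 8 ⇒ r6c4=8.
Step 41. [r7c3∈{7}] r7c3's peers cover all but 7. So r7c3=7.
Step 42. [r3c5∈{4}] nothing but 4 survives at r3c5, so r3c5=4.
Step 43. [r8c7∈{4}] nothing but 4 survives at r8c7. So r8c7=4.
Step 44. [r4c9∈{3}] r4c9 has the single candidate 3, so r4c9=3.
Step 45. [r1c1∈{6}] r1c1 is down to just 6 ⇒ r1c1=6.
Step 46. [r1c4∈{2}] only 2 remains possible at r1c4, so r1c4=2.
Step 47. [r9c2∈{8}] only 8 remains possible at r9c2. So r9c2=8.
Step 48. [r7c7∈{8}] r7c7 has the single candidate 8. So r7c7=8.
Step 49. [r1c3∈{3}] only 3 remains possible at r1c3 ⇒ r1c3=3.
Step 50. [r1c5∈{5}] nothing but 5 survives at r1c5, so r1c5=5.
Step 51. [r4c7∈{7}] r4c7's peers cover all but 7, so r4c7=7.
Step 52. [r6c7∈{1}] nothing but 1 survives at r6c7 ⇒ r6c7=1.

Answer: 6 7 3 2 5 1 9 8 4 / 4 2 8 6 9 7 3 1 5 / 1 9 5 3 4 8 6 7 2 / 8 4 2 5 1 6 7 9 3 / 7 6 1 9 2 3 5 4 8 / 5 3 9 8 7 4 1 2 6 / 2 1 7 4 3 5 8 6 9 / 9 5 6 1 8 2 4 3 7 / 3 8 4 7 6 9 2 5 1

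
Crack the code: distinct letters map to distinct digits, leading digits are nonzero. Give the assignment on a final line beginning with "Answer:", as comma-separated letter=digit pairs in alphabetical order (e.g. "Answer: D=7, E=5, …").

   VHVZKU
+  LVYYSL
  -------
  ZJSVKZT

Step 1. [col 1: U + L ≡ T (mod 10)] several values work for L in column 1 (U + L ≡ T (mod 10), carry-in 0); try L=9, so L=9.
Step 2. [Z] the sum has 7 digits but both addends have 6; that extra leading digit Z is the final carry, namely 1 ⇒ Z=1.
Step 3. [col 1: U + L ≡ T (mod 10)] no forcing yet in column 1 (carry-in 0); U=7 is free and consistent — try it ⇒ U=7.
Step 4. [col 1: U + L ≡ T (mod 10)] column 1 reads U+L+carry(0)=T with U=7, L=9; with digits 1,7,9 already taken and all letters distinct, the only value for T is 6. So T=6.
Step 5. [col 2: K + S ≡ Z (mod 10)] several values work for K in column 2 (K + S ≡ Z (mod 10), carry-in 1); try K=2. So K=2.
Step 6. [col 2: K + S ≡ Z (mod 10)] in column 2 we have K+S≡Z with carry-in 1; given K=2, Z=1 and digits 1,2,6,7,9 already taken and all letters distinct, that pins S to 8, so S=8.
Step 7. [col 3: Z + Y ≡ K (mod 10)] column 3 reads Z+Y+carry(1)=K with Z=1, K=2; with digits 1,2,6,7,8,9 already taken and all letters distinct, the only value for Y is 0, so Y=0.
Step 8. [col 4: V + Y ≡ V (mod 10)] column 4 (V + Y ≡ V (mod 10), carry-in 0) doesn't pin V yet; pick V=5 and continue, so V=5.
Step 9. [col 5: H + V ≡ S (mod 10)] column 5 reads H+V+carry(0)=S with V=5, S=8; with digits 0,1,2,5,6,7,8,9 already taken and all letters distinct, the only value for H is 3 ⇒ H=3.
Step 10. [col 6: V + L ≡ J (mod 10)] in column 6 we have V+L≡J with carry-in 0; given V=5, L=9 and digits 0,1,2,3,5,6,7,8,9 already taken and all letters distinct, that pins J to 4, so J=4.

Answer: H=3, J=4, K=2, L=9, S=8, T=6, U=7, V=5, Y=0, Z=1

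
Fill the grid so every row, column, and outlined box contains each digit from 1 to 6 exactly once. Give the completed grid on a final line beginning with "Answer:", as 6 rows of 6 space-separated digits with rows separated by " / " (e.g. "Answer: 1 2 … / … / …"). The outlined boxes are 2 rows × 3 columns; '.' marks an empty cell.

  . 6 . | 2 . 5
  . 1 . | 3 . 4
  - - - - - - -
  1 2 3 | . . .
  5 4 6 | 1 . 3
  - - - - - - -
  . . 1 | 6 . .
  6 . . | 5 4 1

Step 1. [r5c1∈{2,3,4}] 4 has one home in row 5: r5c1. So r5c1=4.
Step 2. [r5c5∈{2,3}] r5c5 is the only open cell in col 5 admitting 3. So r5c5=3.
Step 3. [r3c6∈{6}] r3c6's peers cover all but 6 ⇒ r3c6=6.
Step 4. [r2c1∈{2}] r2c1 is down to just 2 ⇒ r2c1=2.
Step 5. [r5c6∈{2}] only 2 remains possible at r5c6, so r5c6=2.
Step 6. [r1c1∈{3}] r1c1 is down to just 3. So r1c1=3.
Step 7. [r4c5∈{2}] only 2 remains possible at r4c5. So r4c5=2.
Step 8. [r6c3∈{2}] only 2 remains possible at r6c3 ⇒ r6c3=2.
Step 9. [r1c5∈{1}] nothing but 1 survives at r1c5. So r1c5=1.
Step 10. [r5c2∈{5}] r5c2 is down to just 5, so r5c2=5.
Step 11. [r6c2∈{3}] r6c2's peers cover all but 3 ⇒ r6c2=3.
Step 12. [r3c5∈{5}] r3c5 has the single candidate 5. So r3c5=5.
Step 13. [r2c3∈{5}] r2c3 is down to just 5 ⇒ r2c3=5.
Step 14. [r1c3∈{4}] nothing but 4 survives at r1c3, so r1c3=4.
Step 15. [r2c5∈{6}] nothing but 6 survives at r2c5 ⇒ r2c5=6.
Step 16. [r3c4∈{4}] r3c4 has the single candidate 4, so r3c4=4.

Answer: 3 6 4 2 1 5 / 2 1 5 3 6 4 / 1 2 3 4 5 6 / 5 4 6 1 2 3 / 4 5 1 6 3 2 / 6 3 2 5 4 1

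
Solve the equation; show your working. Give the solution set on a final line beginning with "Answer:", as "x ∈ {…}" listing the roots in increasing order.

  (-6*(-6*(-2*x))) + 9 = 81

Step 1. [(-6*(-6*(-2*x))) + 9 = 81] peel the +9: subtract 9 from each side, so sub: -6*(-6*(-2*x)) = 72.
Step 2. [-6*(-6*(-2*x)) = 72] -6 out front; divide by -6. So div: -6*(-2*x) = -12.
Step 3. [-6*(-2*x) = -12] -6 out front; divide by -6. So div: -2*x = 2.
Step 4. [-2*x = 2] -2·(inner) — divide through by -2. So div: x = -1.

Answer: x ∈ {-1}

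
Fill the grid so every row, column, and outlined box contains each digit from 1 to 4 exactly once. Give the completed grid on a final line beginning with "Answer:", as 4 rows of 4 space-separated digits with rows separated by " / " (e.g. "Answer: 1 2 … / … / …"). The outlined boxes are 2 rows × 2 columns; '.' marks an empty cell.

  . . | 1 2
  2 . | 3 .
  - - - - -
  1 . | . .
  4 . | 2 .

Step 1. [r4c2∈{3}] only 3 remains possible at r4c2, so r4c2=3.
Step 2. [r2c4∈{4}] r2c4 has the single candidate 4, so r2c4=4.
Step 3. [r3c2∈{2}] r3c2 is down to just 2. So r3c2=2.
Step 4. [r3c3∈{4}] r3c3 is down to just 4. So r3c3=4.
Step 5. [r1c2∈{4}] r1c2 is down to just 4, so r1c2=4.
Step 6. [r3c4∈{3}] nothing but 3 survives at r3c4 ⇒ r3c4=3.
Step 7. [r4c4∈{1}] r4c4 is down to just 1. So r4c4=1.
Step 8. [r1c1∈{3}] nothing but 3 survives at r1c1, so r1c1=3.
Step 9. [r2c2∈{1}] r2c2 has the single candidate 1. So r2c2=1.

Answer: 3 4 1 2 / 2 1 3 4 / 1 2 4 3 / 4 3 2 1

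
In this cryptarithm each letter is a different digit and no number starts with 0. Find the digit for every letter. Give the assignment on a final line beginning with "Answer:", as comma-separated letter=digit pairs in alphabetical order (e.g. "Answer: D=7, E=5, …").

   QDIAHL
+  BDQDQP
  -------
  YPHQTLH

Step 1. [col 1: L + P ≡ H (mod 10)] several values work for L in column 1 (L + P ≡ H (mod 10), carry-in 0); try L=5, so L=5.
Step 2. [col 1: L + P ≡ H (mod 10)] column 1 (L + P ≡ H (mod 10), carry-in 0) doesn't pin H yet; pick H=7 and continue, so H=7.
Step 3. [col 1: L + P ≡ H (mod 10)] from column 1 (L=5, H=7, carry-in 0, digits 5,7 already taken and all letters distinct): P must equal 2, so P=2.
Step 4. [col 2: H + Q ≡ L (mod 10)] in column 2 we have H+Q≡L with carry-in 0; given H=7, L=5 and digits 2,5,7 already taken and all letters distinct, that pins Q to 8. So Q=8.
Step 5. [col 3: A + D ≡ T (mod 10)] column 3 (A + D ≡ T (mod 10), carry-in 1) doesn't pin T yet; pick T=0 and continue ⇒ T=0.
Step 6. [Y] adding two 6-digit numbers gives at most 6+1 digits, and here it does — Y is that final carry and must be 1, so Y=1.
Step 7. [col 3: A + D ≡ T (mod 10)] column 3 (A + D ≡ T (mod 10), carry-in 1) doesn't pin A yet; pick A=6 and continue, so A=6.
Step 8. [col 3: A + D ≡ T (mod 10)] in column 3 we have A+D≡T with carry-in 1; given A=6, T=0 and digits 0,1,2,5,6,7,8 already taken and all letters distinct, that pins D to 3, so D=3.
Step 9. [col 4: I + Q ≡ Q (mod 10)] column 4: given Q=8, carry-in 1, and digits 0,1,2,3,5,6,7,8 already taken and all letters distinct, I+Q≡Q (mod 10) forces I=9. So I=9.
Step 10. [col 6: Q + B ≡ P (mod 10)] column 6: given Q=8, P=2, carry-in 0, and digits 0,1,2,3,5,6,7,8,9 already taken and all letters distinct, Q+B≡P (mod 10) forces B=4, so B=4.

Answer: A=6, B=4, D=3, H=7, I=9, L=5, P=2, Q=8, T=0, Y=1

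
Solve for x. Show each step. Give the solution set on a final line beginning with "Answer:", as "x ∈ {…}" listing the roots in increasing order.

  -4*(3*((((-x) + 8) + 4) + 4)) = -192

Step 1. [-4*(3*((((-x) + 8) + 4) + 4)) = -192] -4 out front; divide by -4. So div: 3*((((-x) + 8) + 4) + 4) = 48.
Step 2. [3*((((-x) + 8) + 4) + 4) = 48] divide by the outer 3. So div: (((-x) + 8) + 4) + 4 = 16.
Step 3. [(((-x) + 8) + 4) + 4 = 16] the outer +4 inverts by subtracting 4. So sub: ((-x) + 8) + 4 = 12.
Step 4. [((-x) + 8) + 4 = 12] peel the +4: subtract 4 from each side ⇒ sub: (-x) + 8 = 8.
Step 5. [(-x) + 8 = 8] +8 is outermost — subtract 8 both sides ⇒ sub: -x = 0.
Step 6. [-x = 0] leading − — multiply by −1 ⇒ neg: x = 0.

Answer: x ∈ {0}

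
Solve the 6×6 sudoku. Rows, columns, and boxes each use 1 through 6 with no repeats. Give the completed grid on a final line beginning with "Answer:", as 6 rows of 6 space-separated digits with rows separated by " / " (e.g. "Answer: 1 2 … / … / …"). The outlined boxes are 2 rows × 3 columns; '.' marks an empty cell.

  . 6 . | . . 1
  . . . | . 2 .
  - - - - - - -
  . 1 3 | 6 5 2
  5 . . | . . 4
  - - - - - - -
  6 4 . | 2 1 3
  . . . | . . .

Step 1. [r5c3∈{5}] r5c3 is down to just 5, so r5c3=5.
Step 2. [r1c4∈{3,4,5}] in row 1, 5 fits only at r1c4 ⇒ r1c4=5.
Step 3. [r6c5∈{4,6}] col 5 places 6 nowhere but r6c5. So r6c5=6.
Step 4. [r1c5∈{3,4}] in col 5, 4 fits only at r1c5, so r1c5=4.
Step 5. [r1c1∈{2,3}] 3 has one home in row 1: r1c1, so r1c1=3.
Step 6. [r6c1∈{1,2}] in col 1, 2 fits only at r6c1. So r6c1=2.
Step 7. [r2c1∈{1,4}] col 1 places 1 nowhere but r2c1 ⇒ r2c1=1.
Step 8. [r2c4∈{3}] r2c4's peers cover all but 3 ⇒ r2c4=3.
Step 9. [r4c3∈{2,6}] row 4 places 6 nowhere but r4c3, so r4c3=6.
Step 10. [r4c5∈{3}] r4c5 has the single candidate 3, so r4c5=3.
Step 11. [r2c3∈{4}] r2c3 is down to just 4 ⇒ r2c3=4.
Step 12. [r1c3∈{2}] r1c3 has the single candidate 2, so r1c3=2.
Step 13. [r4c4∈{1}] r4c4's peers cover all but 1, so r4c4=1.
Step 14. [r3c1∈{4}] nothing but 4 survives at r3c1, so r3c1=4.
Step 15. [r2c2∈{5}] only 5 remains possible at r2c2, so r2c2=5.
Step 16. [r6c6∈{5}] nothing but 5 survives at r6c6 ⇒ r6c6=5.
Step 17. [r6c2∈{3}] r6c2 is down to just 3. So r6c2=3.
Step 18. [r6c4∈{4}] r6c4 has the single candidate 4, so r6c4=4.
Step 19. [r4c2∈{2}] r4c2's peers cover all but 2 ⇒ r4c2=2.
Step 20. [r2c6∈{6}] r2c6 has the single candidate 6 ⇒ r2c6=6.
Step 21. [r6c3∈{1}] r6c3 is down to just 1, so r6c3=1.

Answer: 3 6 2 5 4 1 / 1 5 4 3 2 6 / 4 1 3 6 5 2 / 5 2 6 1 3 4 / 6 4 5 2 1 3 / 2 3 1 4 6 5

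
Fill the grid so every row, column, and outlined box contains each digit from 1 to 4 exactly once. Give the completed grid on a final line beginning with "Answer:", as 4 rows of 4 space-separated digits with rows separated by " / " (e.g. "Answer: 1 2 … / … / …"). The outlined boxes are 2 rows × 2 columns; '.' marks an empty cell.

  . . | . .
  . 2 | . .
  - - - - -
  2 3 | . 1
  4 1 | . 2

Step 1. [r1c3∈{1,2,3,4}] across row 1, 2 lands solely at r1c3, so r1c3=2.
Step 2. [r2c3∈{1,3,4}] in col 3, 1 fits only at r2c3. So r2c3=1.
Step 3. [r2c1∈{3}] r2c1's peers cover all but 3 ⇒ r2c1=3.
Step 4. [r1c2∈{4}] nothing but 4 survives at r1c2 ⇒ r1c2=4.
Step 5. [r4c3∈{3}] nothing but 3 survives at r4c3 ⇒ r4c3=3.
Step 6. [r1c1∈{1}] r1c1 is down to just 1. So r1c1=1.
Step 7. [r3c3∈{4}] only 4 remains possible at r3c3 ⇒ r3c3=4.
Step 8. [r2c4∈{4}] only 4 remains possible at r2c4. So r2c4=4.
Step 9. [r1c4∈{3}] r1c4 is down to just 3. So r1c4=3.

Answer: 1 4 2 3 / 3 2 1 4 / 2 3 4 1 / 4 1 3 2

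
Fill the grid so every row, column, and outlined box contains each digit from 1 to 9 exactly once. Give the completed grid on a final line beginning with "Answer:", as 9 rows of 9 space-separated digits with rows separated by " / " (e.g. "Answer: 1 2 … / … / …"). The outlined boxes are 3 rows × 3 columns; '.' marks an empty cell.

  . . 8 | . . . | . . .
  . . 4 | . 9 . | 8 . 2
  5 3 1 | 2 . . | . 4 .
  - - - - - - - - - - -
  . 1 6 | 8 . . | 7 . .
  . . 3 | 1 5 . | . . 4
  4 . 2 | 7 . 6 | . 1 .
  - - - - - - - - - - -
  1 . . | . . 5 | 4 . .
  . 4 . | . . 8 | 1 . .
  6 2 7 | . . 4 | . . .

Step 1. [r6c5∈{3}] r6c5 has the single candidate 3. So r6c5=3.
Step 2. [r4c1∈{9}] r4c1 has the single candidate 9 ⇒ r4c1=9.
Step 3. [r1c9∈{1,3,5,6,7,9}] r1c9 is the only open cell in col 9 admitting 1. So r1c9=1.
Step 4. [r2c1∈{7}] nothing but 7 survives at r2c1 ⇒ r2c1=7.
Step 5. [r7c2∈{8,9}] 8 has one home in box 7: r7c2, so r7c2=8.
Step 6. [r5c7∈{2,6,9}] in col 7, 2 fits only at r5c7 ⇒ r5c7=2.
Step 7. [r5c8∈{6,8,9}] 6 has one home in row 5: r5c8. So r5c8=6.
Step 8. [r1c4∈{3,4,5,6}] across col 4, 4 lands solely at r1c4. So r1c4=4.
Step 9. [r7c3∈{9}] nothing but 9 survives at r7c3. So r7c3=9.
Step 10. [r3c6∈{7}] r3c6 has the single candidate 7 ⇒ r3c6=7.
Step 11. [r1c5∈{6}] only 6 remains possible at r1c5 ⇒ r1c5=6.
Step 12. [r1c8∈{3,5,7,9}] r1c8 is the only open cell in row 1 admitting 7, so r1c8=7.
Step 13. [r1c7∈{3,5,9}] r1c7 is the only open cell in row 1 admitting 5 ⇒ r1c7=5.
Step 14. [r9c7∈{3,9}] 3 has one home in col 7: r9c7. So r9c7=3.
Step 15. [r9c8∈{5,8,9}] col 8 places 8 nowhere but r9c8 ⇒ r9c8=8.
Step 16. [r8c8∈{2,5,9}] across col 8, 9 lands solely at r8c8. So r8c8=9.
Step 17. [r2c8∈{3}] r2c8's peers cover all but 3. So r2c8=3.
Step 18. [r9c9∈{5}] r9c9's peers cover all but 5, so r9c9=5.
Step 19. [r8c5∈{2,7}] 2 has one home in row 8: r8c5, so r8c5=2.
Step 20. [r7c4∈{3,6}] 3 has one home in row 7: r7c4. So r7c4=3.
Step 21. [r7c9∈{6,7}] row 7 places 6 nowhere but r7c9 ⇒ r7c9=6.
Step 22. [r3c9∈{9}] r3c9's peers cover all but 9 ⇒ r3c9=9.
Step 23. [r9c4∈{9}] r9c4 is down to just 9. So r9c4=9.
Step 24. [r8c3∈{5}] only 5 remains possible at r8c3. So r8c3=5.
Step 25. [r8c1∈{3}] r8c1 is down to just 3. So r8c1=3.
Step 26. [r6c2∈{5}] r6c2's peers cover all but 5. So r6c2=5.
Step 27. [r4c9∈{3}] r4c9 has the single candidate 3. So r4c9=3.
Step 28. [r1c6∈{3}] nothing but 3 survives at r1c6 ⇒ r1c6=3.
Step 29. [r5c6∈{9}] r5c6 has the single candidate 9, so r5c6=9.
Step 30. [r8c4∈{6}] r8c4's peers cover all but 6, so r8c4=6.
Step 31. [r2c6∈{1}] r2c6 is down to just 1. So r2c6=1.
Step 32. [r4c6∈{2}] r4c6 is down to just 2. So r4c6=2.
Step 33. [r1c1∈{2}] nothing but 2 survives at r1c1 ⇒ r1c1=2.
Step 34. [r2c2∈{6}] r2c2 has the single candidate 6. So r2c2=6.
Step 35. [r2c4∈{5}] r2c4 is down to just 5, so r2c4=5.
Step 36. [r4c8∈{5}] r4c8's peers cover all but 5 ⇒ r4c8=5.
Step 37. [r5c1∈{8}] only 8 remains possible at r5c1, so r5c1=8.
Step 38. [r6c9∈{8}] r6c9's peers cover all but 8, so r6c9=8.
Step 39. [r3c7∈{6}] only 6 remains possible at r3c7. So r3c7=6.
Step 40. [r3c5∈{8}] r3c5's peers cover all but 8, so r3c5=8.
Step 41. [r8c9∈{7}] nothing but 7 survives at r8c9. So r8c9=7.
Step 42. [r4c5∈{4}] r4c5's peers cover all but 4, so r4c5=4.
Step 43. [r7c5∈{7}] nothing but 7 survives at r7c5, so r7c5=7.
Step 44. [r1c2∈{9}] r1c2 is down to just 9, so r1c2=9.
Step 45. [r7c8∈{2}] nothing but 2 survives at r7c8 ⇒ r7c8=2.
Step 46. [r5c2∈{7}] r5c2 is down to just 7. So r5c2=7.
Step 47. [r9c5∈{1}] r9c5 has the single candidate 1. So r9c5=1.
Step 48. [r6c7∈{9}] r6c7 is down to just 9 ⇒ r6c7=9.

Answer: 2 9 8 4 6 3 5 7 1 / 7 6 4 5 9 1 8 3 2 / 5 3 1 2 8 7 6 4 9 / 9 1 6 8 4 2 7 5 3 / 8 7 3 1 5 9 2 6 4 / 4 5 2 7 3 6 9 1 8 / 1 8 9 3 7 5 4 2 6 / 3 4 5 6 2 8 1 9 7 / 6 2 7 9 1 4 3 8 5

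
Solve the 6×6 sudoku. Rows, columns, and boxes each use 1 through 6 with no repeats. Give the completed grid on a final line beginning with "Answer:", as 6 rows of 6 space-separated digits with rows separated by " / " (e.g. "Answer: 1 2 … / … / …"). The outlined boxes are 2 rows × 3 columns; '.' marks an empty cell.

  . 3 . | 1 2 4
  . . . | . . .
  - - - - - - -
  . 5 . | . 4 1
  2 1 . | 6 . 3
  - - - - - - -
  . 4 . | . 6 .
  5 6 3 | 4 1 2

Step 1. [r1c1∈{6}] only 6 remains possible at r1c1. So r1c1=6.
Step 2. [r2c5∈{3,5}] r2c5 is the only open cell in col 5 admitting 3, so r2c5=3.
Step 3. [r2c4∈{5}] r2c4 has the single candidate 5, so r2c4=5.
Step 4. [r5c1∈{1}] r5c1 is down to just 1. So r5c1=1.
Step 5. [r2c3∈{1,2,4}] r2c3 is the only open cell in row 2 admitting 1, so r2c3=1.
Step 6. [r2c1∈{4}] r2c1's peers cover all but 4 ⇒ r2c1=4.
Step 7. [r4c3∈{4}] only 4 remains possible at r4c3 ⇒ r4c3=4.
Step 8. [r2c2∈{2}] nothing but 2 survives at r2c2. So r2c2=2.
Step 9. [r3c1∈{3}] r3c1's peers cover all but 3 ⇒ r3c1=3.
Step 10. [r3c4∈{2}] r3c4 is down to just 2, so r3c4=2.
Step 11. [r4c5∈{5}] only 5 remains possible at r4c5 ⇒ r4c5=5.
Step 12. [r5c3∈{2}] r5c3 is down to just 2 ⇒ r5c3=2.
Step 13. [r5c4∈{3}] nothing but 3 survives at r5c4. So r5c4=3.
Step 14. [r2c6∈{6}] r2c6 has the single candidate 6. So r2c6=6.
Step 15. [r1c3∈{5}] r1c3 has the single candidate 5, so r1c3=5.
Step 16. [r5c6∈{5}] nothing but 5 survives at r5c6. So r5c6=5.
Step 17. [r3c3∈{6}] r3c3 has the single candidate 6 ⇒ r3c3=6.

Answer: 6 3 5 1 2 4 / 4 2 1 5 3 6 / 3 5 6 2 4 1 / 2 1 4 6 5 3 / 1 4 2 3 6 5 / 5 6 3 4 1 2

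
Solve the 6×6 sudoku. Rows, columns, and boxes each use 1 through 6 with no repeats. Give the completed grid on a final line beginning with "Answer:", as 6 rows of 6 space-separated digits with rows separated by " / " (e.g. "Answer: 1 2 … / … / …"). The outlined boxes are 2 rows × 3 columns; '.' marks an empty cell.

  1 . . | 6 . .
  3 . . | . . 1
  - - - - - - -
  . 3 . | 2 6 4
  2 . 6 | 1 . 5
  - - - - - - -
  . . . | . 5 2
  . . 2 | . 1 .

Step 1. [r2c2∈{2,4,5,6}] r2c2 is the only open cell in row 2 admitting 6 ⇒ r2c2=6.
Step 2. [r4c2∈{4}] r4c2 has the single candidate 4. So r4c2=4.
Step 3. [r5c3∈{1,3,4}] r5c3 is the only open cell in col 3 admitting 3, so r5c3=3.
Step 4. [r5c4∈{4}] only 4 remains possible at r5c4. So r5c4=4.
Step 5. [r1c6∈{3}] nothing but 3 survives at r1c6 ⇒ r1c6=3.
Step 6. [r1c2∈{2,5}] 2 has one home in col 2: r1c2. So r1c2=2.
Step 7. [r1c3∈{4,5}] across row 1, 5 lands solely at r1c3. So r1c3=5.
Step 8. [r6c1∈{4,5,6}] 4 has one home in row 6: r6c1, so r6c1=4.
Step 9. [r2c3∈{4}] r2c3's peers cover all but 4. So r2c3=4.
Step 10. [r3c1∈{5}] only 5 remains possible at r3c1, so r3c1=5.
Step 11. [r2c4∈{5}] only 5 remains possible at r2c4, so r2c4=5.
Step 12. [r6c2∈{5}] nothing but 5 survives at r6c2. So r6c2=5.
Step 13. [r6c4∈{3}] r6c4 is down to just 3 ⇒ r6c4=3.
Step 14. [r4c5∈{3}] only 3 remains possible at r4c5. So r4c5=3.
Step 15. [r6c6∈{6}] only 6 remains possible at r6c6, so r6c6=6.
Step 16. [r5c2∈{1}] nothing but 1 survives at r5c2 ⇒ r5c2=1.
Step 17. [r5c1∈{6}] only 6 remains possible at r5c1. So r5c1=6.
Step 18. [r1c5∈{4}] r1c5's peers cover all but 4. So r1c5=4.
Step 19. [r2c5∈{2}] nothing but 2 survives at r2c5. So r2c5=2.
Step 20. [r3c3∈{1}] only 1 remains possible at r3c3 ⇒ r3c3=1.

Answer: 1 2 5 6 4 3 / 3 6 4 5 2 1 / 5 3 1 2 6 4 / 2 4 6 1 3 5 / 6 1 3 4 5 2 / 4 5 2 3 1 6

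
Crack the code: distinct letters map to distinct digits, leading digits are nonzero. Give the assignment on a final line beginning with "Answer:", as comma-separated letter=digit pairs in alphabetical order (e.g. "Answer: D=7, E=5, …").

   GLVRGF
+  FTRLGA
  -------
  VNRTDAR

Step 1. [col 1: F + A ≡ R (mod 10)] several values work for F in column 1 (F + A ≡ R (mod 10), carry-in 0); try F=3. So F=3.
Step 2. [col 1: F + A ≡ R (mod 10)] column 1 (F + A ≡ R (mod 10), carry-in 0) doesn't pin R yet; pick R=5 and continue, so R=5.
Step 3. [col 1: F + A ≡ R (mod 10)] in column 1 we have F+A≡R with carry-in 0; given F=3, R=5 and digits 3,5 already taken and all letters distinct, that pins A to 2. So A=2.
Step 4. [col 2: G + G ≡ A (mod 10)] several values work for G in column 2 (G + G ≡ A (mod 10), carry-in 0); try G=6, so G=6.
Step 5. [V] adding two 6-digit numbers gives at most 6+1 digits, and here it does — V is that final carry and must be 1. So V=1.
Step 6. [col 3: R + L ≡ D (mod 10)] several values work for D in column 3 (R + L ≡ D (mod 10), carry-in 1); try D=4, so D=4.
Step 7. [col 3: R + L ≡ D (mod 10)] from column 3 (R=5, D=4, carry-in 1, digits 1,2,3,4,5,6 already taken and all letters distinct): L must equal 8 ⇒ L=8.
Step 8. [col 4: V + R ≡ T (mod 10)] from column 4 (V=1, R=5, carry-in 1, digits 1,2,3,4,5,6,8 already taken and all letters distinct): T must equal 7, so T=7.
Step 9. [col 6: G + F ≡ N (mod 10)] in column 6 we have G+F≡N with carry-in 1; given G=6, F=3 and digits 1,2,3,4,5,6,7,8 already taken and all letters distinct, that pins N to 0 ⇒ N=0.

Answer: A=2, D=4, F=3, G=6, L=8, N=0, R=5, T=7, V=1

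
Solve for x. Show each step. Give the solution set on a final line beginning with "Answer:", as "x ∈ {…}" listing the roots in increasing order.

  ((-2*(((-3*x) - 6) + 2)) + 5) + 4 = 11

Step 1. [((-2*(((-3*x) - 6) + 2)) + 5) + 4 = 11] the outer +4 inverts by subtracting 4 ⇒ sub: (-2*(((-3*x) - 6) + 2)) + 5 = 7.
Step 2. [(-2*(((-3*x) - 6) + 2)) + 5 = 7] the outer +5 inverts by subtracting 5. So sub: -2*(((-3*x) - 6) + 2) = 2.
Step 3. [-2*(((-3*x) - 6) + 2) = 2] LHS = -2·(…); ÷-2 both sides ⇒ div: ((-3*x) - 6) + 2 = -1.
Step 4. [((-3*x) - 6) + 2 = -1] subtract 2: x sits inside (… + 2). So sub: (-3*x) - 6 = -3.
Step 5. [(-3*x) - 6 = -3] -6 is outermost — add 6 both sides. So sub: -3*x = 3.
Step 6. [-3*x = 3] -3 out front; divide by -3, so div: x = -1.

Answer: x ∈ {-1}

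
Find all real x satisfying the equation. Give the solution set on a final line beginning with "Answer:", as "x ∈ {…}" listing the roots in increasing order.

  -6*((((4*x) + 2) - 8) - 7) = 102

Step 1. [-6*((((4*x) + 2) - 8) - 7) = 102] -6 out front; divide by -6, so div: (((4*x) + 2) - 8) - 7 = -17.
Step 2. [(((4*x) + 2) - 8) - 7 = -17] add 7: x sits inside (… - 7). So sub: ((4*x) + 2) - 8 = -10.
Step 3. [((4*x) + 2) - 8 = -10] peel the -8: add 8 from each side ⇒ sub: (4*x) + 2 = -2.
Step 4. [(4*x) + 2 = -2] the outer +2 inverts by subtracting 2 ⇒ sub: 4*x = -4.
Step 5. [4*x = -4] LHS = 4·(…); ÷4 both sides, so div: x = -1.

Answer: x ∈ {-1}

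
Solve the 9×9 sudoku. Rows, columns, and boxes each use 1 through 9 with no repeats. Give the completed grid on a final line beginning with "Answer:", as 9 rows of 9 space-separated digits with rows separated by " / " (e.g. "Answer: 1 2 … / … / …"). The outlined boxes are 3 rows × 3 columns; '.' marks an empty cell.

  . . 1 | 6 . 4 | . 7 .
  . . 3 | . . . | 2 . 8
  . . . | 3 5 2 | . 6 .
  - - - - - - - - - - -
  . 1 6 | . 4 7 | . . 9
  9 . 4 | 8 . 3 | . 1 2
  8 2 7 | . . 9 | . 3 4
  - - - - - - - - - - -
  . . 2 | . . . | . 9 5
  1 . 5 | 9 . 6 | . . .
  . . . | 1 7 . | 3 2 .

Step 1. [r7c6∈{8}] nothing but 8 survives at r7c6, so r7c6=8.
Step 2. [r5c2∈{5}] r5c2's peers cover all but 5, so r5c2=5.
Step 3. [r7c7∈{1,4,6,7}] across row 7, 1 lands solely at r7c7 ⇒ r7c7=1.
Step 4. [r7c5∈{3}] r7c5's peers cover all but 3 ⇒ r7c5=3.
Step 5. [r8c2∈{3,4,7,8}] row 8 places 3 nowhere but r8c2. So r8c2=3.
Step 6. [r5c7∈{6,7}] in row 5, 7 fits only at r5c7 ⇒ r5c7=7.
Step 7. [r1c5∈{8,9}] col 5 places 8 nowhere but r1c5, so r1c5=8.
Step 8. [r1c2∈{9}] nothing but 9 survives at r1c2. So r1c2=9.
Step 9. [r1c7∈{5}] nothing but 5 survives at r1c7, so r1c7=5.
Step 10. [r2c8∈{4}] r2c8 is down to just 4, so r2c8=4.
Step 11. [r2c4∈{7}] r2c4's peers cover all but 7. So r2c4=7.
Step 12. [r2c2∈{6}] r2c2 has the single candidate 6. So r2c2=6.
Step 13. [r7c1∈{4,6,7}] across row 7, 6 lands solely at r7c1. So r7c1=6.
Step 14. [r9c1∈{4}] r9c1's peers cover all but 4. So r9c1=4.
Step 15. [r3c3∈{8}] r3c3 has the single candidate 8, so r3c3=8.
Step 16. [r4c8∈{5,8}] across col 8, 5 lands solely at r4c8. So r4c8=5.
Step 17. [r6c5∈{1,6}] 1 has one home in row 6: r6c5 ⇒ r6c5=1.
Step 18. [r8c7∈{4,8}] row 8 places 4 nowhere but r8c7, so r8c7=4.
Step 19. [r7c2∈{7}] nothing but 7 survives at r7c2. So r7c2=7.
Step 20. [r4c7∈{8}] only 8 remains possible at r4c7, so r4c7=8.
Step 21. [r3c1∈{7}] r3c1's peers cover all but 7, so r3c1=7.
Step 22. [r9c9∈{6}] r9c9's peers cover all but 6, so r9c9=6.
Step 23. [r9c6∈{5}] r9c6's peers cover all but 5, so r9c6=5.
Step 24. [r4c1∈{3}] only 3 remains possible at r4c1, so r4c1=3.
Step 25. [r3c9∈{1}] r3c9 is down to just 1. So r3c9=1.
Step 26. [r7c4∈{4}] nothing but 4 survives at r7c4, so r7c4=4.
Step 27. [r6c7∈{6}] nothing but 6 survives at r6c7. So r6c7=6.
Step 28. [r1c1∈{2}] r1c1 has the single candidate 2, so r1c1=2.
Step 29. [r2c1∈{5}] r2c1 has the single candidate 5 ⇒ r2c1=5.
Step 30. [r3c2∈{4}] only 4 remains possible at r3c2 ⇒ r3c2=4.
Step 31. [r5c5∈{6}] r5c5's peers cover all but 6, so r5c5=6.
Step 32. [r1c9∈{3}] r1c9's peers cover all but 3 ⇒ r1c9=3.
Step 33. [r4c4∈{2}] only 2 remains possible at r4c4, so r4c4=2.
Step 34. [r3c7∈{9}] only 9 remains possible at r3c7. So r3c7=9.
Step 35. [r2c6∈{1}] only 1 remains possible at r2c6, so r2c6=1.
Step 36. [r2c5∈{9}] nothing but 9 survives at r2c5 ⇒ r2c5=9.
Step 37. [r8c9∈{7}] r8c9 has the single candidate 7, so r8c9=7.
Step 38. [r9c3∈{9}] only 9 remains possible at r9c3, so r9c3=9.
Step 39. [r6c4∈{5}] r6c4 has the single candidate 5 ⇒ r6c4=5.
Step 40. [r9c2∈{8}] r9c2 has the single candidate 8. So r9c2=8.
Step 41. [r8c5∈{2}] r8c5 has the single candidate 2. So r8c5=2.
Step 42. [r8c8∈{8}] r8c8's peers cover all but 8. So r8c8=8.

Answer: 2 9 1 6 8 4 5 7 3 / 5 6 3 7 9 1 2 4 8 / 7 4 8 3 5 2 9 6 1 / 3 1 6 2 4 7 8 5 9 / 9 5 4 8 6 3 7 1 2 / 8 2 7 5 1 9 6 3 4 / 6 7 2 4 3 8 1 9 5 / 1 3 5 9 2 6 4 8 7 / 4 8 9 1 7 5 3 2 6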